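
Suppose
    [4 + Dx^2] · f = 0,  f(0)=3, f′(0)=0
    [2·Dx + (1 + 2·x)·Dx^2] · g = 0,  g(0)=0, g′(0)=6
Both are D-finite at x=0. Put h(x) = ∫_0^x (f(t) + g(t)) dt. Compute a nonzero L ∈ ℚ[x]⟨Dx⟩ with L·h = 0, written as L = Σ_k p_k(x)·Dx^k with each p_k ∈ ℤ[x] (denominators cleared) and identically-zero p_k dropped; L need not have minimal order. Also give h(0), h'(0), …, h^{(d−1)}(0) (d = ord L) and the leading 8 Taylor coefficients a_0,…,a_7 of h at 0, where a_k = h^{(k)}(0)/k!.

f: a_k = 3, 0, -6, 0, 2, 0, -4/15, 0, …
g: a_k = 0, 6, -6, 8, -12, 96/5, -32, 384/7, …
Weyl lclm of L_f,L_g ⇒ L₀ (ord ≤ 4).
∫: right-multiply L₀ by Dx.
L = (56 + 32·x + 32·x^2)·Dx^2 + (12 + 40·x + 48·x^2 + 32·x^3)·Dx^3 + (14 + 8·x + 8·x^2)·Dx^4 + (3 + 10·x + 12·x^2 + 8·x^3)·Dx^5  (order 5).
h: a_k = 0, 3, 3, -4, 2, -2, 16/5, -484/105, …
ICs: h(0) = 0, h′(0) = 3, h′′(0) = 6, h′′′(0) = -24, h′′′′(0) = 48.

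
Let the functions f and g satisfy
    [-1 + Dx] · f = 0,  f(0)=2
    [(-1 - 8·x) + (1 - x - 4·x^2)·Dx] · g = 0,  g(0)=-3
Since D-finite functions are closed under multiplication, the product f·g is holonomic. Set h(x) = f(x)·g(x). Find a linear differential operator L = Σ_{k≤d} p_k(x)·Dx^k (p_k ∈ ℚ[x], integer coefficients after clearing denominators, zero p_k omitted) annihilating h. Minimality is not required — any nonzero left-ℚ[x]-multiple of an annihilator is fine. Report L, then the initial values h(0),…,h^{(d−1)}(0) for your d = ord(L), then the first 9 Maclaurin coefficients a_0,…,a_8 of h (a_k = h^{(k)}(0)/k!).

f: a_k = 2, 2, 1, 1/3, 1/12, 1/60, 1/360, 1/2520, 1/20160, …
g: a_k = -3, -3, -15, -27, -87, -195, -543, -1323, -3495, …
h₀=f·g: eliminate ⇒ L₀, order ≤ 1·1.
L = (2 + 7·x - 4·x^2) + (-1 + x + 4·x^2)·Dx  (order 1).
h: a_k = -6, -12, -39, -88, -977/4, -5963/10, -188797/120, -831287/210, -68891713/6720, …
ICs: h(0) = -6.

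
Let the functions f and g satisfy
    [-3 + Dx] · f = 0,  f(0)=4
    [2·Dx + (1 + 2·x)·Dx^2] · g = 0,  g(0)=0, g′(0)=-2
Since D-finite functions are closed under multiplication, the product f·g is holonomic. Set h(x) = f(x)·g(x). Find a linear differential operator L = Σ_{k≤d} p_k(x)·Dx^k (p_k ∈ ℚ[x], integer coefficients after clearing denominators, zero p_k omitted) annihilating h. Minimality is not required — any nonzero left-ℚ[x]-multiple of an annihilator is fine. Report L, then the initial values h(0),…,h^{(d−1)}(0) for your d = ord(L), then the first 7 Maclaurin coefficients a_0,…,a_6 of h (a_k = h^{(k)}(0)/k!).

L = (3 + 18·x) + (-4 - 12·x)·Dx + (1 + 2·x)·Dx^2  (order 2).
h: a_k = 0, -8, -16, -68/3, -16, -83/5, 2/3, …
ICs: h(0) = 0, h′(0) = -8.

f: a_k = 4, 12, 18, 18, 27/2, 81/10, 81/20, …
g: a_k = 0, -2, 2, -8/3, 4, -32/5, 32/3, …
Product ⇒ symmetric product L₀, ord ≤ 2.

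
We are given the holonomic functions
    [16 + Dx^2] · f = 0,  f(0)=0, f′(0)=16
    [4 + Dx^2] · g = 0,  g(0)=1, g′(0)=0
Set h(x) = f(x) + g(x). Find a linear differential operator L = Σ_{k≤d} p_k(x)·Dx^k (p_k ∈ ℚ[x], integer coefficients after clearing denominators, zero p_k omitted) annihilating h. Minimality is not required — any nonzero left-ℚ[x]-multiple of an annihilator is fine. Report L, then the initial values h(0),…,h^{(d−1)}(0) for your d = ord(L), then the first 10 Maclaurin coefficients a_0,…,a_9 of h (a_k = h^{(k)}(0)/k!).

f: a_k = 0, 16, 0, -128/3, 0, 512/15, 0, -4096/315, 0, 8192/2835, …
g: a_k = 1, 0, -2, 0, 2/3, 0, -4/45, 0, 2/315, 0, …
h₀=f+g: left-lcm gives L₀, ord ≤ 4.
L = 64 + 20·Dx^2 + Dx^4  (order 4).
h: a_k = 1, 16, -2, -128/3, 2/3, 512/15, -4/45, -4096/315, 2/315, 8192/2835, …
ICs: h(0) = 1, h′(0) = 16, h′′(0) = -4, h′′′(0) = -256.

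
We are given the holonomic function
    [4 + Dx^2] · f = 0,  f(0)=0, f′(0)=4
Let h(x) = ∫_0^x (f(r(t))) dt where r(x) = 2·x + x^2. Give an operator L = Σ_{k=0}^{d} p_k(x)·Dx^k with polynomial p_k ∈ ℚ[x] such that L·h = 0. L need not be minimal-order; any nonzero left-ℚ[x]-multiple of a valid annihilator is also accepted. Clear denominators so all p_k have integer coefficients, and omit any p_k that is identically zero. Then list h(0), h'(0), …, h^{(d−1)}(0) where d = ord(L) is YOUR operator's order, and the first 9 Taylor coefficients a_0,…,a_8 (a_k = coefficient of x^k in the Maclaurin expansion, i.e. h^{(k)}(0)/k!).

L = (16 + 48·x + 48·x^2 + 16·x^3)·Dx - Dx^2 + (1 + x)·Dx^3  (order 3).
h: a_k = 0, 0, 4, 4/3, -16/3, -32/5, 8/45, 40/7, 1424/315, …
ICs: h(0) = 0, h′(0) = 0, h′′(0) = 8.

f: a_k = 0, 4, 0, -8/3, 0, 8/15, 0, -16/315, 0, …
Change of var in L_f (x↦r) gives L₀.
h=∫₀ˣh₀: take L = L₀·Dx.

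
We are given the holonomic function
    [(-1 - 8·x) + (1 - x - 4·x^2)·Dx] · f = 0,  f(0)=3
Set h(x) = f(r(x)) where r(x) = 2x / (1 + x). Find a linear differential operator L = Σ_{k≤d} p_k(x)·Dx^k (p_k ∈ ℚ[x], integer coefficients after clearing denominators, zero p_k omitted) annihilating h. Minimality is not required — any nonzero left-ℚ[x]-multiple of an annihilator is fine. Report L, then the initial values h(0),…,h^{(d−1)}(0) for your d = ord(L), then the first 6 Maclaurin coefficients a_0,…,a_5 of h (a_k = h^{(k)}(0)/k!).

f: a_k = 3, 3, 15, 27, 87, 195, …
Substitute x→r, Dx→(1/r')Dx; clear ⇒ L₀.
L = (2 + 34·x) + (-1 - x + 17·x^2 + 17·x^3)·Dx  (order 1).
h: a_k = 3, 6, 54, 102, 918, 1734, …
ICs: h(0) = 3.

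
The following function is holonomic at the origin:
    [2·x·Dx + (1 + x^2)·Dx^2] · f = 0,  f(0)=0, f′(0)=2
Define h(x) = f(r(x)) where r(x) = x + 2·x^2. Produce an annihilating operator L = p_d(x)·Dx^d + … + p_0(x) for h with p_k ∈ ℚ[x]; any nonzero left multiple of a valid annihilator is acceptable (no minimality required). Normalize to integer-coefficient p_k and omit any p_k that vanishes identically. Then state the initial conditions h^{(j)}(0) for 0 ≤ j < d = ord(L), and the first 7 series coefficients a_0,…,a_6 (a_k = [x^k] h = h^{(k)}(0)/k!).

L = (-4 + 2·x + 16·x^2 + 48·x^3 + 48·x^4)·Dx + (1 + 4·x + x^2 + 8·x^3 + 20·x^4 + 16·x^5)·Dx^2  (order 2).
h: a_k = 0, 2, 4, -2/3, -4, -38/5, -4/3, …
ICs: h(0) = 0, h′(0) = 2.

f: a_k = 0, 2, 0, -2/3, 0, 2/5, 0, …
Substitute x→r, Dx→(1/r')Dx; clear ⇒ L₀.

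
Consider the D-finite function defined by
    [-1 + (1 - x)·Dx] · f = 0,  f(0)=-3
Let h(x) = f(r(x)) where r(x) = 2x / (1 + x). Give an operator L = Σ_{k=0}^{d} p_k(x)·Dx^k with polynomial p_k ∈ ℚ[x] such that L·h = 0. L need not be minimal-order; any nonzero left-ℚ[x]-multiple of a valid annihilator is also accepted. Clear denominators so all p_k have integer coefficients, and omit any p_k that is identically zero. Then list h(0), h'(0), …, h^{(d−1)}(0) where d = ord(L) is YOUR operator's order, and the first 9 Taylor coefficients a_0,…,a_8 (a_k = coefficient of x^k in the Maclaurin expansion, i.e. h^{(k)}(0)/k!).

L = 2 + (-1 + x^2)·Dx  (order 1).
h: a_k = -3, -6, -6, -6, -6, -6, -6, -6, -6, …
ICs: h(0) = -3.

f: a_k = -3, -3, -3, -3, -3, -3, -3, -3, -3, …
L₀ from L_f via x↦r, Dx↦r'^{-1}Dx.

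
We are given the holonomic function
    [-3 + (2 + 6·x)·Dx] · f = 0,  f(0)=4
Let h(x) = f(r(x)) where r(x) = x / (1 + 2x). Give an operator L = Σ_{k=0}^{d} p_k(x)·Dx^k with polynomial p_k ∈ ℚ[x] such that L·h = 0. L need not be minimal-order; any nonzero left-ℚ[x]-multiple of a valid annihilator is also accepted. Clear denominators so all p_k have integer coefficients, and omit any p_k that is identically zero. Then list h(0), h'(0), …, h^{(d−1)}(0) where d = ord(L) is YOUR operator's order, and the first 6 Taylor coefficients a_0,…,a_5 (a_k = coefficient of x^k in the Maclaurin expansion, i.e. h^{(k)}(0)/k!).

L = -3 + (2 + 14·x + 20·x^2)·Dx  (order 1).
h: a_k = 4, 6, -33/2, 195/4, -4965/32, 33909/64, …
ICs: h(0) = 4.

f: a_k = 4, 6, -9/2, 27/4, -405/32, 1701/64, …
L₀ from L_f via x↦r, Dx↦r'^{-1}Dx.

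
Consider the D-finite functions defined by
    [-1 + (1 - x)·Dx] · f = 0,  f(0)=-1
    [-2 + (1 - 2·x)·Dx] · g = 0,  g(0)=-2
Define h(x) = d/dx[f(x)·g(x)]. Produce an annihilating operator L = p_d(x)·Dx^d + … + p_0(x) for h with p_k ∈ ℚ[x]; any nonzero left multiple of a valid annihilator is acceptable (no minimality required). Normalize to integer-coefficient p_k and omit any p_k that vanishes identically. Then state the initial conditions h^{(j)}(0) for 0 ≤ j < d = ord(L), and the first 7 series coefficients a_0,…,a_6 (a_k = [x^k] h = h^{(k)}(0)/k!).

f: a_k = -1, -1, -1, -1, -1, -1, -1, …
g: a_k = -2, -4, -8, -16, -32, -64, -128, …
Product ⇒ symmetric product L₀, ord ≤ 1.
h=h₀': d/dx-closure on L₀ ⇒ L.
L = (14 - 36·x + 24·x^2) + (-3 + 13·x - 18·x^2 + 8·x^3)·Dx  (order 1).
h: a_k = 6, 28, 90, 248, 630, 1524, 3570, …
ICs: h(0) = 6.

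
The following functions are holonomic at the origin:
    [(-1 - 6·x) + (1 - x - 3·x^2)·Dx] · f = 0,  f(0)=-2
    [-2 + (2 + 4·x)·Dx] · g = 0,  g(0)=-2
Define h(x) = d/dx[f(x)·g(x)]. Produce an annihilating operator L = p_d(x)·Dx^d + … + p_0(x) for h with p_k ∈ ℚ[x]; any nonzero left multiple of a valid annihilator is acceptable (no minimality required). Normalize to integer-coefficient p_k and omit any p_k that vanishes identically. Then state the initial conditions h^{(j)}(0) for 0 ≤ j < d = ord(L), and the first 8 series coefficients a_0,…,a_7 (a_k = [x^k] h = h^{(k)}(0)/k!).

f: a_k = -2, -2, -8, -14, -38, -80, -194, -434, …
g: a_k = -2, -2, 1, -1, 5/4, -7/4, 21/8, -33/8, …
Sym-product of L_f,L_g gives L₀ (≤ ord 1).
h₀' ⇒ L via d/dx closure of L₀.
L = (9 + 66·x + 165·x^2 + 210·x^3 + 135·x^4) + (-2 - 9·x - 6·x^2 + 38·x^3 + 87·x^4 + 54·x^5)·Dx  (order 1).
h: a_k = 8, 36, 132, 382, 1155, 6147/2, 16989/2, 87579/4, …
ICs: h(0) = 8.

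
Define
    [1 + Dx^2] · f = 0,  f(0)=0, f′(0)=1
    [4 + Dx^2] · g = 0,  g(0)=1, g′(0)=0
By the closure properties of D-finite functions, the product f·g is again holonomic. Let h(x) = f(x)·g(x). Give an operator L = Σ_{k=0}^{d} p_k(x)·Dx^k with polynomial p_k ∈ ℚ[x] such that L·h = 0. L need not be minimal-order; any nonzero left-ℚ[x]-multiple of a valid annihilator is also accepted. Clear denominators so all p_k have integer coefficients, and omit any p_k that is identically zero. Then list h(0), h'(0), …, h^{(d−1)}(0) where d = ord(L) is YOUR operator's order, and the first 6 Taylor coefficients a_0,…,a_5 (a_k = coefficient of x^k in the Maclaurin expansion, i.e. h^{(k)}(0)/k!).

L = 9 + 10·Dx^2 + Dx^4  (order 4).
h: a_k = 0, 1, 0, -13/6, 0, 121/120, …
ICs: h(0) = 0, h′(0) = 1, h′′(0) = 0, h′′′(0) = -13.

f: a_k = 0, 1, 0, -1/6, 0, 1/120, …
g: a_k = 1, 0, -2, 0, 2/3, 0, …
Product ⇒ symmetric product L₀, ord ≤ 4.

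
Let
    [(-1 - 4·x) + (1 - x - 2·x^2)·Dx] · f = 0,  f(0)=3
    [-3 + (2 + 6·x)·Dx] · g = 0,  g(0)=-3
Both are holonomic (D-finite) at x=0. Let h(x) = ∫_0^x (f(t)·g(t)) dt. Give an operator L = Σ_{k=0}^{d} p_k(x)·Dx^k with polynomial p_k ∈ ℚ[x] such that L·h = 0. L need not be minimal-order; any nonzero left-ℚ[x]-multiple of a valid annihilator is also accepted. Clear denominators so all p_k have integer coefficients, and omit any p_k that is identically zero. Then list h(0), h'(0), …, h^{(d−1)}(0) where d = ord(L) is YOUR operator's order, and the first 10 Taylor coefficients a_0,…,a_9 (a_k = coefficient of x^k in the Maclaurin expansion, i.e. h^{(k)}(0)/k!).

f: a_k = 3, 3, 9, 15, 33, 63, 129, 255, 513, 1023, …
g: a_k = -3, -9/2, 27/8, -81/16, 1215/128, -5103/256, 45927/1024, -216513/2048, 8444007/32768, -42220035/65536, …
h₀=f·g: eliminate ⇒ L₀, order ≤ 1·1.
h=∫h₀ ⇒ L = L₀·Dx.
L = (5 + 11·x + 18·x^2)·Dx + (-2 - 4·x + 10·x^2 + 12·x^3)·Dx^2  (order 2).
h: a_k = 0, -9, -45/4, -81/8, -1449/64, -15723/640, -31041/512, -486279/7168, -3112065/16384, -6175875/32768, …
ICs: h(0) = 0, h′(0) = -9.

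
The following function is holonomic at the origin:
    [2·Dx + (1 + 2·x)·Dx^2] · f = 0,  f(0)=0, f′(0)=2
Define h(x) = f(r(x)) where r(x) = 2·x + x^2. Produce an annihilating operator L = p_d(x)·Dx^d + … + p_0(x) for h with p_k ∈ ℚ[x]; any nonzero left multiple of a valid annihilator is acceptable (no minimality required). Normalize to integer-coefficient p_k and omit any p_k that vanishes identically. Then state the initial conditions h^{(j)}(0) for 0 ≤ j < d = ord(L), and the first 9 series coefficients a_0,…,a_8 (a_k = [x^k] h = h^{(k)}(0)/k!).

f: a_k = 0, 2, -2, 8/3, -4, 32/5, -32/3, 128/7, -32, …
h₀=f(r): pull back L_f along r ⇒ L₀.
L = (3 + 4·x + 2·x^2)·Dx + (1 + 5·x + 6·x^2 + 2·x^3)·Dx^2  (order 2).
h: a_k = 0, 4, -6, 40/3, -34, 464/5, -264, 5408/7, -2308, …
ICs: h(0) = 0, h′(0) = 4.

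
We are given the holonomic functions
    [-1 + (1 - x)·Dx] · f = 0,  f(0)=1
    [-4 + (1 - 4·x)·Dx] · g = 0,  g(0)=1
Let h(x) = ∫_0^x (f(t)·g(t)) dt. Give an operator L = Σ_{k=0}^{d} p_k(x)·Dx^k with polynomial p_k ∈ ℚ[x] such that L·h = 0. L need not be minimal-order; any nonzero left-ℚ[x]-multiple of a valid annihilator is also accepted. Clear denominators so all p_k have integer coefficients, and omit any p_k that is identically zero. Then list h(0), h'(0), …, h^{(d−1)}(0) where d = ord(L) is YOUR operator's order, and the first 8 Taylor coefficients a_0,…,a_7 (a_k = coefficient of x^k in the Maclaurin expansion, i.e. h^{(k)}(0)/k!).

L = (-5 + 8·x)·Dx + (1 - 5·x + 4·x^2)·Dx^2  (order 2).
h: a_k = 0, 1, 5/2, 7, 85/4, 341/5, 455/2, 5461/7, …
ICs: h(0) = 0, h′(0) = 1.

f: a_k = 1, 1, 1, 1, 1, 1, 1, 1, …
g: a_k = 1, 4, 16, 64, 256, 1024, 4096, 16384, …
f·g: L₀ = L_f ⊗_s L_g, ord ≤ 1·1.
Integrate: L := L₀·Dx.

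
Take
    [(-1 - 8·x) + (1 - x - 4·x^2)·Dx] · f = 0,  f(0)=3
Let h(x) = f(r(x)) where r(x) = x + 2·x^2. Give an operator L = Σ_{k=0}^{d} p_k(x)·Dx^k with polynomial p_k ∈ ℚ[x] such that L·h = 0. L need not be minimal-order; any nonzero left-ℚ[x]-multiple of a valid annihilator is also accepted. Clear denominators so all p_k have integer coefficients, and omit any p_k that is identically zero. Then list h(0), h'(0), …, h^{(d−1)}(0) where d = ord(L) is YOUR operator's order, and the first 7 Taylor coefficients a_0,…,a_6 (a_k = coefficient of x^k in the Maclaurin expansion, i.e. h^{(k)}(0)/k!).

L = (1 + 12·x + 48·x^2 + 64·x^3) + (-1 + x + 6·x^2 + 16·x^3 + 16·x^4)·Dx  (order 1).
h: a_k = 3, 3, 21, 87, 309, 1215, 4797, …
ICs: h(0) = 3.

f: a_k = 3, 3, 15, 27, 87, 195, 543, …
f∘r: x↦r, Dx↦Dx/r' in L_f ⇒ L₀.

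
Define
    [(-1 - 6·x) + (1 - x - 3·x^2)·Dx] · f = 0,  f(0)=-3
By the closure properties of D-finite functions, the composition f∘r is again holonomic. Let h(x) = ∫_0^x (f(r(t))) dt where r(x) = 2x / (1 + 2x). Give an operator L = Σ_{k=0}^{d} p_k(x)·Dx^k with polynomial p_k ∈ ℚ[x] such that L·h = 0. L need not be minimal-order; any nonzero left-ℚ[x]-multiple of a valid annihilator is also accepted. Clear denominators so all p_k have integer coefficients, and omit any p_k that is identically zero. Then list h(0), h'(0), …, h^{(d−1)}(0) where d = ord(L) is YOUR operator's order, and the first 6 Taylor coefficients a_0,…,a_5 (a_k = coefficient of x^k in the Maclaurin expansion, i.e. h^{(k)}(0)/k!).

f: a_k = -3, -3, -12, -21, -57, -120, …
Change of var in L_f (x↦r) gives L₀.
h=∫₀ˣh₀: take L = L₀·Dx.
L = (2 + 28·x)·Dx + (-1 - 4·x + 8·x^2 + 24·x^3)·Dx^2  (order 2).
h: a_k = 0, -3, -3, -12, 0, -432/5, …
ICs: h(0) = 0, h′(0) = -3.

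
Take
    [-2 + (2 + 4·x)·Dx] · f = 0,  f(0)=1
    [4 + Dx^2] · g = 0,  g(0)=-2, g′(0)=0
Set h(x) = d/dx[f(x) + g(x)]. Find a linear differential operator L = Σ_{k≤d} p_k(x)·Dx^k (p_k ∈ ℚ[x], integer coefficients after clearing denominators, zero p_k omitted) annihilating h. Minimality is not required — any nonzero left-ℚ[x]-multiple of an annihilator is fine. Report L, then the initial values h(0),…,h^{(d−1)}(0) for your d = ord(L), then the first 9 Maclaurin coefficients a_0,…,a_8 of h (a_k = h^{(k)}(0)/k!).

L = (-76 - 64·x - 64·x^2) + (-28 - 120·x - 192·x^2 - 128·x^3)·Dx + (-19 - 16·x - 16·x^2)·Dx^2 + (-7 - 30·x - 48·x^2 - 32·x^3)·Dx^3  (order 3).
h: a_k = 1, 7, 3/2, -47/6, 35/8, -817/120, 231/16, -135647/5040, 6435/128, …
ICs: h(0) = 1, h′(0) = 7, h′′(0) = 3.

f: a_k = 1, 1, -1/2, 1/2, -5/8, 7/8, -21/16, 33/16, -429/128, …
g: a_k = -2, 0, 4, 0, -4/3, 0, 8/45, 0, -4/315, …
Sum ⇒ L₀ = lclm(L_f,L_g) in ℚ(x)⟨Dx⟩.
Derive L from L₀ (diff closure).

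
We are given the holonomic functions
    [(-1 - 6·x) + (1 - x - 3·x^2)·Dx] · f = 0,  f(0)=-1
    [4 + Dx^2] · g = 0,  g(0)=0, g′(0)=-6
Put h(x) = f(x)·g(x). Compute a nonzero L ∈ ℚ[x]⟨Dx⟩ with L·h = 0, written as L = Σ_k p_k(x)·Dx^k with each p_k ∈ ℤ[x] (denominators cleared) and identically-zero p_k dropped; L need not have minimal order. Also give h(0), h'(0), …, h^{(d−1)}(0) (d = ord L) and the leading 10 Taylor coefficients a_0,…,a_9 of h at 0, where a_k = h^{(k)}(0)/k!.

f: a_k = -1, -1, -4, -7, -19, -40, -97, -217, -508, -1159, …
g: a_k = 0, -6, 0, 4, 0, -4/5, 0, 8/105, 0, -4/945, …
L₀ := L_f ⊗_s L_g (sym. prod.), ord ≤ 2.
L = (2 + 4·x + 12·x^2) + (2 + 12·x)·Dx + (-1 + x + 3·x^2)·Dx^2  (order 2).
h: a_k = 0, 6, 6, 20, 38, 494/5, 1064/5, 53458/105, 24098/21, 505556/189, …
ICs: h(0) = 0, h′(0) = 6.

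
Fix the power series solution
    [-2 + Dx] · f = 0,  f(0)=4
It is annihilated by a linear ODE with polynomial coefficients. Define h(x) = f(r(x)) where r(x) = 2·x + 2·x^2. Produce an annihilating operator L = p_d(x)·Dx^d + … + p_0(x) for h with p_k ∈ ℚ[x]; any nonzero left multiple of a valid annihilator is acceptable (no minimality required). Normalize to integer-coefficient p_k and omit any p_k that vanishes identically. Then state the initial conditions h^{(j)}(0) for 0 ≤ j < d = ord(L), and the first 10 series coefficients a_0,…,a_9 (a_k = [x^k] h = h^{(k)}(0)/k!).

f: a_k = 4, 8, 8, 16/3, 8/3, 16/15, 16/45, 32/315, 8/315, 16/2835, …
Substitute x→r, Dx→(1/r')Dx; clear ⇒ L₀.
L = (-4 - 8·x) + Dx  (order 1).
h: a_k = 4, 16, 48, 320/3, 608/3, 1664/5, 22144/45, 208384/315, 5760/7, 2703872/2835, …
ICs: h(0) = 4.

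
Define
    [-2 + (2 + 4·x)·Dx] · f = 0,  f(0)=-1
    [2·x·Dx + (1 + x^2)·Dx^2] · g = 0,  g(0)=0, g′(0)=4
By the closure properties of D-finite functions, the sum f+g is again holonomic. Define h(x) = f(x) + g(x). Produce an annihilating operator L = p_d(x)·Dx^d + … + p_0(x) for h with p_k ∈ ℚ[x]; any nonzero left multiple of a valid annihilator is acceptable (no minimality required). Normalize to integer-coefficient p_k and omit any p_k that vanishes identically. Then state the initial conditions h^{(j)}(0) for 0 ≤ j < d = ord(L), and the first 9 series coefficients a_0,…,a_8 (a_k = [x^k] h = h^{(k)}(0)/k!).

f: a_k = -1, -1, 1/2, -1/2, 5/8, -7/8, 21/16, -33/16, 429/128, …
g: a_k = 0, 4, 0, -4/3, 0, 4/5, 0, -4/7, 0, …
Weyl lclm of L_f,L_g ⇒ L₀ (ord ≤ 3).
L = (-2 - 10·x + 6·x^2 + 6·x^3)·Dx + (-5 - 8·x - 8·x^2 + 24·x^3 + 21·x^4)·Dx^2 + (-1 + 6·x^2 + 6·x^3 + 7·x^4 + 6·x^5)·Dx^3  (order 3).
h: a_k = -1, 3, 1/2, -11/6, 5/8, -3/40, 21/16, -295/112, 429/128, …
ICs: h(0) = -1, h′(0) = 3, h′′(0) = 1.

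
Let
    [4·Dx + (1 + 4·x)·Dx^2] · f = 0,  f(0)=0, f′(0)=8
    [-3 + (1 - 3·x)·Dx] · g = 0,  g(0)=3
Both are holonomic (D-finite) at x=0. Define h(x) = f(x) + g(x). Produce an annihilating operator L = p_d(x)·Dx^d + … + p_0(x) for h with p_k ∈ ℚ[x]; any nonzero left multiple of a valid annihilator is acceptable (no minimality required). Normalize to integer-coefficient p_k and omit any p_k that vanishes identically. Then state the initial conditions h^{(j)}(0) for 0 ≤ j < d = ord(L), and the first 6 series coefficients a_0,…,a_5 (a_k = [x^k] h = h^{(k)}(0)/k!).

f: a_k = 0, 8, -16, 128/3, -128, 2048/5, …
g: a_k = 3, 9, 27, 81, 243, 729, …
L₀ := lclm(L_f,L_g); ord L₀ ≤ 2+1.
L = (-204 - 144·x)·Dx + (-11 - 312·x - 288·x^2)·Dx^2 + (5 + 11·x - 54·x^2 - 72·x^3)·Dx^3  (order 3).
h: a_k = 3, 17, 11, 371/3, 115, 5693/5, …
ICs: h(0) = 3, h′(0) = 17, h′′(0) = 22.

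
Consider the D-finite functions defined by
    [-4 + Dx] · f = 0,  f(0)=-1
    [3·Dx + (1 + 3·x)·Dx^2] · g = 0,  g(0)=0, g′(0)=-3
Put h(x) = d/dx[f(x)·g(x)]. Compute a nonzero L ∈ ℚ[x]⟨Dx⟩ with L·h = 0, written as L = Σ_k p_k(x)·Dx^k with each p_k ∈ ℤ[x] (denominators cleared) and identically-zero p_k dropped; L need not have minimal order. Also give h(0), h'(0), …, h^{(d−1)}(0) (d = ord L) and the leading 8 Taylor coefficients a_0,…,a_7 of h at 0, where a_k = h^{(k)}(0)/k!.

f: a_k = -1, -4, -8, -32/3, -32/3, -128/15, -256/45, -1024/315, …
g: a_k = 0, -3, 9/2, -9, 81/4, -243/5, 243/2, -2187/7, …
h₀=f·g: eliminate ⇒ L₀, order ≤ 1·2.
h=h₀': d/dx-closure on L₀ ⇒ L.
L = (40 + 96·x + 576·x^2) + (-14 - 84·x - 288·x^2)·Dx + (1 + 15·x + 36·x^2)·Dx^2  (order 2).
h: a_k = 3, 15, 45, 47, 118, -93, 7759/15, -21487/15, …
ICs: h(0) = 3, h′(0) = 15.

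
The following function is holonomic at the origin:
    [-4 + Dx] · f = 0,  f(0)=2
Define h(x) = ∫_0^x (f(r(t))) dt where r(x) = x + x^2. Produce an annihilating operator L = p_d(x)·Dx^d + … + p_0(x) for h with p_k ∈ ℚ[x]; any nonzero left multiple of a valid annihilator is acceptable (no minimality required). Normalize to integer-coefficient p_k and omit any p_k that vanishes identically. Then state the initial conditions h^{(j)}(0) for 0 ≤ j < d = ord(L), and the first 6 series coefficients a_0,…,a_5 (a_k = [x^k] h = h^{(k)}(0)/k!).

L = (-4 - 8·x)·Dx + Dx^2  (order 2).
h: a_k = 0, 2, 4, 8, 40/3, 304/15, …
ICs: h(0) = 0, h′(0) = 2.

f: a_k = 2, 8, 16, 64/3, 64/3, 256/15, …
h₀=f(r): pull back L_f along r ⇒ L₀.
h=∫₀ˣh₀: take L = L₀·Dx.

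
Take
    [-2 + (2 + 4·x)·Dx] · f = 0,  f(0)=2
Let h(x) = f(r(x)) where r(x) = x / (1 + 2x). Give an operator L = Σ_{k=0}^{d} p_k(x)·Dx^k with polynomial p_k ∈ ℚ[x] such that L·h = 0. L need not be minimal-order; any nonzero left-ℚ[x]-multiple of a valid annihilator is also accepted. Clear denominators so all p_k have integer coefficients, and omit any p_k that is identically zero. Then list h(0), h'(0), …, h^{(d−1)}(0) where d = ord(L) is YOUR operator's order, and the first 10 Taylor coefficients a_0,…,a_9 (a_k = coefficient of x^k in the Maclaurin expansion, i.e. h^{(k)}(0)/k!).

L = -1 + (1 + 6·x + 8·x^2)·Dx  (order 1).
h: a_k = 2, 2, -5, 13, -141/4, 399/4, -2353/8, 7205/8, -182461/64, 594203/64, …
ICs: h(0) = 2.

f: a_k = 2, 2, -1, 1, -5/4, 7/4, -21/8, 33/8, -429/64, 715/64, …
Change of var in L_f (x↦r) gives L₀.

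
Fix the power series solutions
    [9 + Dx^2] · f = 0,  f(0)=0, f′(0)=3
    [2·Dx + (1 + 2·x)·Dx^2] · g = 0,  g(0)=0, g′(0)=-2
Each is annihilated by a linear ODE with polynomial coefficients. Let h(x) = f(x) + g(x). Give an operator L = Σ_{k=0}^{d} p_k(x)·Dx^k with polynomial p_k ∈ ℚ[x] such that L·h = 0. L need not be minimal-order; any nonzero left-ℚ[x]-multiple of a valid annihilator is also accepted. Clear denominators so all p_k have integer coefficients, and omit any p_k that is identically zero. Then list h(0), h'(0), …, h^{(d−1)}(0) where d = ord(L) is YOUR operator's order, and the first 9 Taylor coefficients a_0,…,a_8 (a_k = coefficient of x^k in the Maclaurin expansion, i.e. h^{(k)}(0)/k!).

f: a_k = 0, 3, 0, -9/2, 0, 81/40, 0, -243/560, 0, …
g: a_k = 0, -2, 2, -8/3, 4, -32/5, 32/3, -128/7, 32, …
h₀=f+g: left-lcm gives L₀, ord ≤ 4.
L = (594 + 648·x + 648·x^2)·Dx + (153 + 630·x + 972·x^2 + 648·x^3)·Dx^2 + (66 + 72·x + 72·x^2)·Dx^3 + (17 + 70·x + 108·x^2 + 72·x^3)·Dx^4  (order 4).
h: a_k = 0, 1, 2, -43/6, 4, -35/8, 32/3, -10483/560, 32, …
ICs: h(0) = 0, h′(0) = 1, h′′(0) = 4, h′′′(0) = -43.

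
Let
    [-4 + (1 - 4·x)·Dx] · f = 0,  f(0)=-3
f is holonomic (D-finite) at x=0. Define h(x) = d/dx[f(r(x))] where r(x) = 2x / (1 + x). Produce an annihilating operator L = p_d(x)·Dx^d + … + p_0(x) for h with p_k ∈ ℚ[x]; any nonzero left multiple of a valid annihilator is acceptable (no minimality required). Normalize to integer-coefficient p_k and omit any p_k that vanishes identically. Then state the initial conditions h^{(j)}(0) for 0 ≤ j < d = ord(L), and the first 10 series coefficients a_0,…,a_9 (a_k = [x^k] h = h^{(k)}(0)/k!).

f: a_k = -3, -12, -48, -192, -768, -3072, -12288, -49152, -196608, -786432, …
h₀=f(r): pull back L_f along r ⇒ L₀.
Derive L from L₀ (diff closure).
L = 14 + (-1 + 7·x)·Dx  (order 1).
h: a_k = -24, -336, -3528, -32928, -288120, -2420208, -19765032, -158120256, -1245197016, -9684865680, …
ICs: h(0) = -24.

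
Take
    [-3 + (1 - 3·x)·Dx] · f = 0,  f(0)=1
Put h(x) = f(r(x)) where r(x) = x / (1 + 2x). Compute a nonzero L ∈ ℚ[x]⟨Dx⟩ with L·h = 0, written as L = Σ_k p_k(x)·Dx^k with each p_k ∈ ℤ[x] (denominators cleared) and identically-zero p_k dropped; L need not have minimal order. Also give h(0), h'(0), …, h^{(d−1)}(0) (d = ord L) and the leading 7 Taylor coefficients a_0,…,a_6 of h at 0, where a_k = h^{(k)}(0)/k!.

L = 3 + (-1 - x + 2·x^2)·Dx  (order 1).
h: a_k = 1, 3, 3, 3, 3, 3, 3, …
ICs: h(0) = 1.

f: a_k = 1, 3, 9, 27, 81, 243, 729, …
h₀=f(r): pull back L_f along r ⇒ L₀.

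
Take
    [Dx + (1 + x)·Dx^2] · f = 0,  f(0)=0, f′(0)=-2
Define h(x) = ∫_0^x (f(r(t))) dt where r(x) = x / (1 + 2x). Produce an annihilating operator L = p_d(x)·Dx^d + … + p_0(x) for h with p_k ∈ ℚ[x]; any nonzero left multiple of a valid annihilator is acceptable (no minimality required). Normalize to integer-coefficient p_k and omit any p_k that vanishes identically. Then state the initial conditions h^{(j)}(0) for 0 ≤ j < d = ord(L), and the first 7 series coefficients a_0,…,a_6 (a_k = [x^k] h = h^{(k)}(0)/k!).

f: a_k = 0, -2, 1, -2/3, 1/2, -2/5, 1/3, …
Change of var in L_f (x↦r) gives L₀.
Integrate: L := L₀·Dx.
L = (5 + 12·x)·Dx^2 + (1 + 5·x + 6·x^2)·Dx^3  (order 3).
h: a_k = 0, 0, -1, 5/3, -19/6, 13/2, -211/15, …
ICs: h(0) = 0, h′(0) = 0, h′′(0) = -2.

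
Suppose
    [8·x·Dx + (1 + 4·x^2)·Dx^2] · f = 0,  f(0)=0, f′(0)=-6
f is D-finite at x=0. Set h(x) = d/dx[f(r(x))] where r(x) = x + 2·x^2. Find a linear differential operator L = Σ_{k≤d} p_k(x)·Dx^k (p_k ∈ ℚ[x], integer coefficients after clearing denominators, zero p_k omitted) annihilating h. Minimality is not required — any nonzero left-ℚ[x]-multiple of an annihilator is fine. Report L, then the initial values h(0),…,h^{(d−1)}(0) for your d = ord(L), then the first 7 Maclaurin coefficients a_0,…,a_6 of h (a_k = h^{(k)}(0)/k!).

L = (-4 + 8·x + 64·x^2 + 192·x^3 + 192·x^4) + (1 + 4·x + 4·x^2 + 32·x^3 + 80·x^4 + 64·x^5)·Dx  (order 1).
h: a_k = -6, -24, 24, 192, 384, -768, -4992, …
ICs: h(0) = -6.

f: a_k = 0, -6, 0, 8, 0, -96/5, 0, …
h₀=f(r): pull back L_f along r ⇒ L₀.
h=h₀': d/dx-closure on L₀ ⇒ L.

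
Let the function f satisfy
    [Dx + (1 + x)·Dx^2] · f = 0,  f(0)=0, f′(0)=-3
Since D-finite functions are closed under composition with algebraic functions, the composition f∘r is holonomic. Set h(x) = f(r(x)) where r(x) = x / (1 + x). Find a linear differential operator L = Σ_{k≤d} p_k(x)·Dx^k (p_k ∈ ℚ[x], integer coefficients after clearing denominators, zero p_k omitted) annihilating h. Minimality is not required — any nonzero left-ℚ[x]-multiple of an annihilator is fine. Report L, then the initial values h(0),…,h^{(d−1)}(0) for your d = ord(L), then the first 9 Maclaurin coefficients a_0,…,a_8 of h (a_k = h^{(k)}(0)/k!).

f: a_k = 0, -3, 3/2, -1, 3/4, -3/5, 1/2, -3/7, 3/8, …
f∘r: x↦r, Dx↦Dx/r' in L_f ⇒ L₀.
L = (3 + 4·x)·Dx + (1 + 3·x + 2·x^2)·Dx^2  (order 2).
h: a_k = 0, -3, 9/2, -7, 45/4, -93/5, 63/2, -381/7, 765/8, …
ICs: h(0) = 0, h′(0) = -3.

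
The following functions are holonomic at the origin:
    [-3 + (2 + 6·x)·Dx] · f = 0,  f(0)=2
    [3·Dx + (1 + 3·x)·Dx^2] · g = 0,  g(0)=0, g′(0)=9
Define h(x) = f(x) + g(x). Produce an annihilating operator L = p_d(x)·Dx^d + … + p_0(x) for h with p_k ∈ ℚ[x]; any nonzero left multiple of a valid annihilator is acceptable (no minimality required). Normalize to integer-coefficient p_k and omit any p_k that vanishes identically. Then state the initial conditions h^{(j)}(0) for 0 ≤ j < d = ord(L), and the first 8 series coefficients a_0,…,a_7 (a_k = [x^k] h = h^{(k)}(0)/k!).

L = 9·Dx + (15 + 45·x)·Dx^2 + (2 + 12·x + 18·x^2)·Dx^3  (order 3).
h: a_k = 2, 12, -63/4, 243/8, -4293/64, 101817/640, -201933/512, 7223661/7168, …
ICs: h(0) = 2, h′(0) = 12, h′′(0) = -63/2.

f: a_k = 2, 3, -9/4, 27/8, -405/64, 1701/128, -15309/512, 72171/1024, …
g: a_k = 0, 9, -27/2, 27, -243/4, 729/5, -729/2, 6561/7, …
Weyl lclm of L_f,L_g ⇒ L₀ (ord ≤ 3).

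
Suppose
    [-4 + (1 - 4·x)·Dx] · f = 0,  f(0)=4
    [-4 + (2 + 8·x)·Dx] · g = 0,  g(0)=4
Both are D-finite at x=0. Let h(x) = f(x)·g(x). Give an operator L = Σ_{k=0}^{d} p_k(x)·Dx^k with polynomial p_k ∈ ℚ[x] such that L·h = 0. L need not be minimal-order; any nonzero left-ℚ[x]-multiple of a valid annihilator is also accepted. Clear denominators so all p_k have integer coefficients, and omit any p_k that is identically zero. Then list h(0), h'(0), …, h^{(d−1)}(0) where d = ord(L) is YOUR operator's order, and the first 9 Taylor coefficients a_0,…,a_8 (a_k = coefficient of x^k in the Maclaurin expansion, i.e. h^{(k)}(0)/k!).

L = (6 + 8·x) + (-1 + 16·x^2)·Dx  (order 1).
h: a_k = 16, 96, 352, 1472, 5728, 23360, 92096, 372608, 1476704, …
ICs: h(0) = 16.

f: a_k = 4, 16, 64, 256, 1024, 4096, 16384, 65536, 262144, …
g: a_k = 4, 8, -8, 16, -40, 112, -336, 1056, -3432, …
L₀ := L_f ⊗_s L_g (sym. prod.), ord ≤ 1.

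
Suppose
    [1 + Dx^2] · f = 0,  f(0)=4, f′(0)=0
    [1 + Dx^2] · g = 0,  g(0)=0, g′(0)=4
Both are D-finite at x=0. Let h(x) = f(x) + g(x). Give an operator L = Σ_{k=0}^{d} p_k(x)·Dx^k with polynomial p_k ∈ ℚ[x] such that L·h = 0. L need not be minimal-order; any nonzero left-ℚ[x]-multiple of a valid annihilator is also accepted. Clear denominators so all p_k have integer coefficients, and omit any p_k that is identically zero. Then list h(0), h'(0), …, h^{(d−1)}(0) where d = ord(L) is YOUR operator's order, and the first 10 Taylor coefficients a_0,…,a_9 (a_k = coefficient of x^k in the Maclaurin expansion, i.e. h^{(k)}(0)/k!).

L = 1 + Dx^2  (order 2).
h: a_k = 4, 4, -2, -2/3, 1/6, 1/30, -1/180, -1/1260, 1/10080, 1/90720, …
ICs: h(0) = 4, h′(0) = 4.

f: a_k = 4, 0, -2, 0, 1/6, 0, -1/180, 0, 1/10080, 0, …
g: a_k = 0, 4, 0, -2/3, 0, 1/30, 0, -1/1260, 0, 1/90720, …
f+g: L₀ = lclm(L_f,L_g), ord ≤ 2+2.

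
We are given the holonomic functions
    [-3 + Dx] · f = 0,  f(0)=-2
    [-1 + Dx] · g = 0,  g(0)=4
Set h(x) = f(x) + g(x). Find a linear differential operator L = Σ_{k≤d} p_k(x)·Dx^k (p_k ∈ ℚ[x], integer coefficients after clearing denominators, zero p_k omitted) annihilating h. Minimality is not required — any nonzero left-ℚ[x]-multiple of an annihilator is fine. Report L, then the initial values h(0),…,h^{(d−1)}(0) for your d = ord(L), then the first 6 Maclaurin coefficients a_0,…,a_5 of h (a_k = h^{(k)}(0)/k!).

f: a_k = -2, -6, -9, -9, -27/4, -81/20, …
g: a_k = 4, 4, 2, 2/3, 1/6, 1/30, …
L₀ := lclm(L_f,L_g); ord L₀ ≤ 1+1.
L = 3 - 4·Dx + Dx^2  (order 2).
h: a_k = 2, -2, -7, -25/3, -79/12, -241/60, …
ICs: h(0) = 2, h′(0) = -2.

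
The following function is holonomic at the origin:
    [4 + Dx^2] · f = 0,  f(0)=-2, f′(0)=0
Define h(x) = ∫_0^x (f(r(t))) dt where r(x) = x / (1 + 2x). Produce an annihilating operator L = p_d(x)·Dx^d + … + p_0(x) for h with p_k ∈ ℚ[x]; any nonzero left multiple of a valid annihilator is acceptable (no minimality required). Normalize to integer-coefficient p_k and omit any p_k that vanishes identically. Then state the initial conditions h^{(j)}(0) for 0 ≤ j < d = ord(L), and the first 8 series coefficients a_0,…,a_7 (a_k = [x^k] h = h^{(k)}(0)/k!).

f: a_k = -2, 0, 4, 0, -4/3, 0, 8/45, 0, …
Substitute x→r, Dx→(1/r')Dx; clear ⇒ L₀.
∫: right-multiply L₀ by Dx.
L = 4·Dx + (4 + 24·x + 48·x^2 + 32·x^3)·Dx^2 + (1 + 8·x + 24·x^2 + 32·x^3 + 16·x^4)·Dx^3  (order 3).
h: a_k = 0, -2, 0, 4/3, -4, 28/3, -176/9, 12008/315, …
ICs: h(0) = 0, h′(0) = -2, h′′(0) = 0.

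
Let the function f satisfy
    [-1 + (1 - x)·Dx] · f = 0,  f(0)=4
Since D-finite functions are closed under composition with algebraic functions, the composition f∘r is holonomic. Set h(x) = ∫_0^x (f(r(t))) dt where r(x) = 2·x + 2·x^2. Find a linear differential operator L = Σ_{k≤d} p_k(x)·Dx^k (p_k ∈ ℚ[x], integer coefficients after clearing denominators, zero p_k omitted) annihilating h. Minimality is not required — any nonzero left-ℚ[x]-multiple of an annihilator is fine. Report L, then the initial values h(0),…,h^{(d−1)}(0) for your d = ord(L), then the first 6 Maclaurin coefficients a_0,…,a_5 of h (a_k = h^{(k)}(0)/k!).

f: a_k = 4, 4, 4, 4, 4, 4, …
Change of var in L_f (x↦r) gives L₀.
h=∫₀ˣh₀: take L = L₀·Dx.
L = (2 + 4·x)·Dx + (-1 + 2·x + 2·x^2)·Dx^2  (order 2).
h: a_k = 0, 4, 4, 8, 16, 176/5, …
ICs: h(0) = 0, h′(0) = 4.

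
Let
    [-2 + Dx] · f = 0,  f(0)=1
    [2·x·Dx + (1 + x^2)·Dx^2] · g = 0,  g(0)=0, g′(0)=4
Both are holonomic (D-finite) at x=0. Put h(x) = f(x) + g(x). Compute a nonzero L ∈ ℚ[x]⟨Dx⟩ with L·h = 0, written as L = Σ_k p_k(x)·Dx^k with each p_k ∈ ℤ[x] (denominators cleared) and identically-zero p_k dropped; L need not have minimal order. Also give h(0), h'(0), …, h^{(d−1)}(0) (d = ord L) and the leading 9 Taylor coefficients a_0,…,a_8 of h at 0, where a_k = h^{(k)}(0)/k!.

L = (2 - 4·x - 6·x^2 - 4·x^3)·Dx + (-3 - x^2 - 2·x^4)·Dx^2 + (1 + x + 2·x^2 + x^3 + x^4)·Dx^3  (order 3).
h: a_k = 1, 6, 2, 0, 2/3, 16/15, 4/45, -172/315, 2/315, …
ICs: h(0) = 1, h′(0) = 6, h′′(0) = 4.

f: a_k = 1, 2, 2, 4/3, 2/3, 4/15, 4/45, 8/315, 2/315, …
g: a_k = 0, 4, 0, -4/3, 0, 4/5, 0, -4/7, 0, …
Sum ⇒ L₀ = lclm(L_f,L_g) in ℚ(x)⟨Dx⟩.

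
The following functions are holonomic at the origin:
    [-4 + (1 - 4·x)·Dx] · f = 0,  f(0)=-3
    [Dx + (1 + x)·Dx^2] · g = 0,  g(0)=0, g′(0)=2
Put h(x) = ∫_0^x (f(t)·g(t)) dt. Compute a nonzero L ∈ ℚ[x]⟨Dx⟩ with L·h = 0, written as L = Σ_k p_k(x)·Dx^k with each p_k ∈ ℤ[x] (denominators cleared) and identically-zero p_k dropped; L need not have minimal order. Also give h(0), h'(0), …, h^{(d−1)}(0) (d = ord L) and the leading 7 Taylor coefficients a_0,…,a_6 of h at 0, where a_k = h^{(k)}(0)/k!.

L = 4·Dx + (7 + 12·x)·Dx^2 + (-1 + 3·x + 4·x^2)·Dx^3  (order 3).
h: a_k = 0, 0, -3, -7, -43/2, -137/2, -3428/15, …
ICs: h(0) = 0, h′(0) = 0, h′′(0) = -6.

f: a_k = -3, -12, -48, -192, -768, -3072, -12288, …
g: a_k = 0, 2, -1, 2/3, -1/2, 2/5, -1/3, …
Product ⇒ symmetric product L₀, ord ≤ 2.
h=∫₀ˣh₀: take L = L₀·Dx.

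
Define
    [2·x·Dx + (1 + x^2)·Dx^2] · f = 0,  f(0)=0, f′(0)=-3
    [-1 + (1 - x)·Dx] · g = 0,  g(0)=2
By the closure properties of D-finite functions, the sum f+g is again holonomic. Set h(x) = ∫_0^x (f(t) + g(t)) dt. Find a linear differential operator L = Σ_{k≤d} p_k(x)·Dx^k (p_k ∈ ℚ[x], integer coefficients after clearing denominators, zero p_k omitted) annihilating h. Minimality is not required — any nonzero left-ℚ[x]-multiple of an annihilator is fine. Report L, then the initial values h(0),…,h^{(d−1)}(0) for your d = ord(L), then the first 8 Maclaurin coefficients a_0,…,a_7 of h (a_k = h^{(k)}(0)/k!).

L = (2 - 8·x - 6·x^2)·Dx^2 + (-4 + 2·x - 4·x^2 - 6·x^3)·Dx^3 + (1 - x^4)·Dx^4  (order 4).
h: a_k = 0, 2, -1/2, 2/3, 3/4, 2/5, 7/30, 2/7, …
ICs: h(0) = 0, h′(0) = 2, h′′(0) = -1, h′′′(0) = 4.

f: a_k = 0, -3, 0, 1, 0, -3/5, 0, 3/7, …
g: a_k = 2, 2, 2, 2, 2, 2, 2, 2, …
h₀=f+g: left-lcm gives L₀, ord ≤ 3.
Integrate: L := L₀·Dx.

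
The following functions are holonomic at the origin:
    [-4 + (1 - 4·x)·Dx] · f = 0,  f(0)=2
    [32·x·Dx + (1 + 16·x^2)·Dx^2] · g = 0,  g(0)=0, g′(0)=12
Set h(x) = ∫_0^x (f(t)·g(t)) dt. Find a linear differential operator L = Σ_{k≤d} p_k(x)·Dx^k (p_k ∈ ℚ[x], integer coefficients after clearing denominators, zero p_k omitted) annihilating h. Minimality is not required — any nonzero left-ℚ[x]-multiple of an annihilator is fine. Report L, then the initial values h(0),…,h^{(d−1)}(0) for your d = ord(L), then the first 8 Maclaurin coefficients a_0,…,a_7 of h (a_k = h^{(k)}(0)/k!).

f: a_k = 2, 8, 32, 128, 512, 2048, 8192, 32768, …
g: a_k = 0, 12, 0, -64, 0, 3072/5, 0, -49152/7, …
f·g: L₀ = L_f ⊗_s L_g, ord ≤ 1·2.
h=∫h₀ ⇒ L = L₀·Dx.
L = 128·x·Dx + (8 - 32·x + 256·x^2)·Dx^2 + (-1 + 4·x - 16·x^2 + 64·x^3)·Dx^3  (order 3).
h: a_k = 0, 0, 12, 32, 64, 1024/5, 13312/15, 106496/35, …
ICs: h(0) = 0, h′(0) = 0, h′′(0) = 24.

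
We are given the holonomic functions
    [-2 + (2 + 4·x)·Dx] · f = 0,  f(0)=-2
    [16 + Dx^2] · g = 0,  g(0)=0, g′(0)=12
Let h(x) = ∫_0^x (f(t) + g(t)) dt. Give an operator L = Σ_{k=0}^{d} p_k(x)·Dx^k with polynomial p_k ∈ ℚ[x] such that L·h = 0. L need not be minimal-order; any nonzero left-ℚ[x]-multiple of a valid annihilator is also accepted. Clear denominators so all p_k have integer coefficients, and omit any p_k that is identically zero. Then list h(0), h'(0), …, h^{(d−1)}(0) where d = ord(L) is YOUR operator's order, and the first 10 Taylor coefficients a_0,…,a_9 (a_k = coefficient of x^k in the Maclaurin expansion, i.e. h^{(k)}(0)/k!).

f: a_k = -2, -2, 1, -1, 5/4, -7/4, 21/8, -33/8, 429/64, -715/64, …
g: a_k = 0, 12, 0, -32, 0, 128/5, 0, -1024/105, 0, 2048/945, …
L₀ := lclm(L_f,L_g); ord L₀ ≤ 1+2.
∫: right-multiply L₀ by Dx.
L = (-304 - 1024·x - 1024·x^2)·Dx + (240 + 1504·x + 3072·x^2 + 2048·x^3)·Dx^2 + (-19 - 64·x - 64·x^2)·Dx^3 + (15 + 94·x + 192·x^2 + 128·x^3)·Dx^4  (order 4).
h: a_k = 0, -2, 5, 1/3, -33/4, 1/4, 159/40, 3/8, -11657/6720, 143/192, …
ICs: h(0) = 0, h′(0) = -2, h′′(0) = 10, h′′′(0) = 2.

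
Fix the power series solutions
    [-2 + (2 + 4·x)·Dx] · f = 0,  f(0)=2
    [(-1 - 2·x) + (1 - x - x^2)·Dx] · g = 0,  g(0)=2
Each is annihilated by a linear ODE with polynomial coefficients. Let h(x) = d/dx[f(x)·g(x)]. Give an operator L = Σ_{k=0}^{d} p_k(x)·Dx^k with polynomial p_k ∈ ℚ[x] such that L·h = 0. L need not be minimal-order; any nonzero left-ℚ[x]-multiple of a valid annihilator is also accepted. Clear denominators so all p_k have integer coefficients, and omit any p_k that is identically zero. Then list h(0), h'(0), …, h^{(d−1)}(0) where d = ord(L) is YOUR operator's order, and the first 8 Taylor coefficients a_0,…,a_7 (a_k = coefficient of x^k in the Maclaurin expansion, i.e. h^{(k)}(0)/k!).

f: a_k = 2, 2, -1, 1, -5/4, 7/4, -21/8, 33/8, …
g: a_k = 2, 2, 4, 6, 10, 16, 26, 42, …
f·g: L₀ = L_f ⊗_s L_g, ord ≤ 1·1.
h=h₀': d/dx-closure on L₀ ⇒ L.
L = (5 + 30·x + 45·x^2 + 30·x^3 + 15·x^4) + (-2 - 5·x + 10·x^3 + 15·x^4 + 6·x^5)·Dx  (order 1).
h: a_k = 8, 20, 60, 110, 255, 879/2, 1855/2, 6155/4, …
ICs: h(0) = 8.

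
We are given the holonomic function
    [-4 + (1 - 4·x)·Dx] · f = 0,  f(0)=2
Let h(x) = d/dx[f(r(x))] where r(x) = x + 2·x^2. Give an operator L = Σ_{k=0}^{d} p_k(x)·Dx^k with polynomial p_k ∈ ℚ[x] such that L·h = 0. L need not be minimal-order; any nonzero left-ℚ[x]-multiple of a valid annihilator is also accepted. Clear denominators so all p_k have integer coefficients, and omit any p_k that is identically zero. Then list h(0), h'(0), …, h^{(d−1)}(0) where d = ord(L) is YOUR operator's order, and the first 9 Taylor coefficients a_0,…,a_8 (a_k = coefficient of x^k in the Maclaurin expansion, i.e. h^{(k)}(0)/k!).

f: a_k = 2, 8, 32, 128, 512, 2048, 8192, 32768, 131072, …
h₀=f(r): pull back L_f along r ⇒ L₀.
h₀' ⇒ L via d/dx closure of L₀.
L = (12 + 48·x + 96·x^2) + (-1 + 24·x^2 + 32·x^3)·Dx  (order 1).
h: a_k = 8, 96, 768, 5632, 38400, 251904, 1605632, 10027008, 61636608, …
ICs: h(0) = 8.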